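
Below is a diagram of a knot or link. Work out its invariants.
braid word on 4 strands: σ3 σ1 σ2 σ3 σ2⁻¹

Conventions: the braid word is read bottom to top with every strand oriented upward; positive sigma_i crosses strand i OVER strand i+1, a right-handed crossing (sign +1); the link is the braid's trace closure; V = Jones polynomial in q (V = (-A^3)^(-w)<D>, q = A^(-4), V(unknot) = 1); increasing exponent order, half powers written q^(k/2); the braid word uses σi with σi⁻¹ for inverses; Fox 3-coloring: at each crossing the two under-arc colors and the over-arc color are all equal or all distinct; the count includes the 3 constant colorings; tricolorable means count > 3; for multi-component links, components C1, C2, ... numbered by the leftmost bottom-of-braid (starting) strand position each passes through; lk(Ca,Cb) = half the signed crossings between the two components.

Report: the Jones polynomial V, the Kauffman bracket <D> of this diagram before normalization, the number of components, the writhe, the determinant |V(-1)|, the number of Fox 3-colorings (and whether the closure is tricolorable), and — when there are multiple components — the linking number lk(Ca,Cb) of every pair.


Jones polynomial: V(q) = 1
<D> = -A^9; writhe +3
components 1, writhe +3 (5 crossings)
3-colorings: 3 of 3^5, det 1 — not tricolorable
note: |V(-1)| = 1: so not tricolorable, since 3 does not divide 1


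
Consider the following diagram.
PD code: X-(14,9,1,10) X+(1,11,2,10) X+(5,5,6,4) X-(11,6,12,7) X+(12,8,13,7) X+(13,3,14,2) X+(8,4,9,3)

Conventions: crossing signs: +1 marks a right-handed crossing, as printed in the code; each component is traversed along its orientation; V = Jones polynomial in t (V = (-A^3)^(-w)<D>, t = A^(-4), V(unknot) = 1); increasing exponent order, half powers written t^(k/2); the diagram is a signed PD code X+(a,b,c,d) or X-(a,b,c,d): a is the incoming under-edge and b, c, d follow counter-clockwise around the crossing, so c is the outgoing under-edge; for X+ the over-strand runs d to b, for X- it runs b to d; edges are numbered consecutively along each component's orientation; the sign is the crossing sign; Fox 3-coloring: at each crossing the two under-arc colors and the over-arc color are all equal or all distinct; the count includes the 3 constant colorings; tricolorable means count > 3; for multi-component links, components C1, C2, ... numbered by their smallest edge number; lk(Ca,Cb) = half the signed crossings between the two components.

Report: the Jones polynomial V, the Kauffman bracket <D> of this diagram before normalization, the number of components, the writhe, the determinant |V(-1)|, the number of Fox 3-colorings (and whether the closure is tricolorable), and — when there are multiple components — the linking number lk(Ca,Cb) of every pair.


V(t) = 1
bracket: -A^9, w = +3
1 component, writhe +3, over 7 crossings
det 1, colorings 3 of 3^7 — not tricolorable
observation: det 1 = |V(-1)|; not divisible by 3, so not tricolorable


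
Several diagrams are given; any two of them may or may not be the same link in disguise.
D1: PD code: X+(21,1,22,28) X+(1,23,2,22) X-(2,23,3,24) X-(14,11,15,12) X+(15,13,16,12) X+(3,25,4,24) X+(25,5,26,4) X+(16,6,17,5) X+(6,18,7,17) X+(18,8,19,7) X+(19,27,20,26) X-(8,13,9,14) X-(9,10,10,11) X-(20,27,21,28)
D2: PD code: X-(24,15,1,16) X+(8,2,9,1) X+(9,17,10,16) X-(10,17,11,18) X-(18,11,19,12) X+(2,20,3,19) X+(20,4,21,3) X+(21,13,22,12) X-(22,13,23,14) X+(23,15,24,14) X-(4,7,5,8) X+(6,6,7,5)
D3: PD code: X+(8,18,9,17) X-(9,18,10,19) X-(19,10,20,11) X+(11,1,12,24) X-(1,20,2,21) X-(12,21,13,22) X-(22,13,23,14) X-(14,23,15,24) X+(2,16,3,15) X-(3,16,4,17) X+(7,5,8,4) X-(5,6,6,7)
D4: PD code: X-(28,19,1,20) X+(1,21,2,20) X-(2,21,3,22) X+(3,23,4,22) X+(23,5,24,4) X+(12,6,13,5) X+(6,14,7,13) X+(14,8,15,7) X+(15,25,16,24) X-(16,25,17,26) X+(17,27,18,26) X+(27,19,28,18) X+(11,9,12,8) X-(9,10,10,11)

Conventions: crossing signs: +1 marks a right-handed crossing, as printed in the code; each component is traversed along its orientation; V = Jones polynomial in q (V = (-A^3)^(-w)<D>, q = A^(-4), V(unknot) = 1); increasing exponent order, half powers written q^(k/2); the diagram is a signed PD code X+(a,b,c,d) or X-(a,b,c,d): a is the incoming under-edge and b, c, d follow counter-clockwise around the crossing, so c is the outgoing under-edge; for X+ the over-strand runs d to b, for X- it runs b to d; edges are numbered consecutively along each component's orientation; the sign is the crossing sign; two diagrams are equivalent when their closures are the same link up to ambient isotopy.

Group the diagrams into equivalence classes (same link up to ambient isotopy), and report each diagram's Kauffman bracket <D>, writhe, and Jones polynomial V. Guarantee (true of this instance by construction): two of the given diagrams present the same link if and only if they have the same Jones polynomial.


classes: {D1, D4} | {D2} | {D3}
V(D1) = q^2 + 2q^4 - 2q^5 + q^6 - 2q^7 + q^8  [14 crossings, <D> = A^-20 - 2A^-16 + A^-12 - 2A^-8 + 2A^-4 + A^4, w = +4]
D2 (bracket -A^-10 + A^-6 + A^2; 12 crossings at w = +2): V = q + q^3 - q^4
V(D3) = -q^-6 + q^-5 - q^-4 + 2q^-3 - q^-2 + q^-1  [12 crossings, <D> = A^-8 - A^-4 + 2 - A^4 + A^8 - A^12, w = -4]
D4 (bracket A^-14 - 2A^-10 + A^-6 - 2A^-2 + 2A^2 + A^10; 14 crossings at w = +6): V = q^2 + 2q^4 - 2q^5 + q^6 - 2q^7 + q^8
insight: 3 classes among 4 diagrams; unequal V(q) rules out equality


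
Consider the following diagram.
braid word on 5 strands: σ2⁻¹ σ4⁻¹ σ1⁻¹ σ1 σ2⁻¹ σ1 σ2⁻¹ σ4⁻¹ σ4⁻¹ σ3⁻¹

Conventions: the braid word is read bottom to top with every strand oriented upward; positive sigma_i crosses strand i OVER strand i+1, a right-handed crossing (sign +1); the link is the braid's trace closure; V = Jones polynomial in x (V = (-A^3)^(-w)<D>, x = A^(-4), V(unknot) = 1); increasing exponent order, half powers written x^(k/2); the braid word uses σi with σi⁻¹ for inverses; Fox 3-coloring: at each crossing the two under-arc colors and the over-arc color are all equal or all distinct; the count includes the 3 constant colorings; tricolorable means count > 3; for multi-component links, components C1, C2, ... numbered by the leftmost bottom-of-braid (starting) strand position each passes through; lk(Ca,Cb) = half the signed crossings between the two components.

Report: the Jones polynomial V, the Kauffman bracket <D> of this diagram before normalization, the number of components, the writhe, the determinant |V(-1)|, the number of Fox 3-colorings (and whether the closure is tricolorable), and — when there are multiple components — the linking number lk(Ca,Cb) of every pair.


Jones polynomial: V(x) = x^-8 - 2x^-7 + x^-6 - 2x^-5 + 2x^-4 + x^-2
<D> = A^-10 + 2A^-2 - 2A^2 + A^6 - 2A^10 + A^14; writhe -6
components 1, writhe -6 (10 crossings)
3-colorings: 27 of 3^10, det 9 — tricolorable
note: w = -6 (over 10 crossings) is diagram-only; (-A^3)^(6) removes it from V


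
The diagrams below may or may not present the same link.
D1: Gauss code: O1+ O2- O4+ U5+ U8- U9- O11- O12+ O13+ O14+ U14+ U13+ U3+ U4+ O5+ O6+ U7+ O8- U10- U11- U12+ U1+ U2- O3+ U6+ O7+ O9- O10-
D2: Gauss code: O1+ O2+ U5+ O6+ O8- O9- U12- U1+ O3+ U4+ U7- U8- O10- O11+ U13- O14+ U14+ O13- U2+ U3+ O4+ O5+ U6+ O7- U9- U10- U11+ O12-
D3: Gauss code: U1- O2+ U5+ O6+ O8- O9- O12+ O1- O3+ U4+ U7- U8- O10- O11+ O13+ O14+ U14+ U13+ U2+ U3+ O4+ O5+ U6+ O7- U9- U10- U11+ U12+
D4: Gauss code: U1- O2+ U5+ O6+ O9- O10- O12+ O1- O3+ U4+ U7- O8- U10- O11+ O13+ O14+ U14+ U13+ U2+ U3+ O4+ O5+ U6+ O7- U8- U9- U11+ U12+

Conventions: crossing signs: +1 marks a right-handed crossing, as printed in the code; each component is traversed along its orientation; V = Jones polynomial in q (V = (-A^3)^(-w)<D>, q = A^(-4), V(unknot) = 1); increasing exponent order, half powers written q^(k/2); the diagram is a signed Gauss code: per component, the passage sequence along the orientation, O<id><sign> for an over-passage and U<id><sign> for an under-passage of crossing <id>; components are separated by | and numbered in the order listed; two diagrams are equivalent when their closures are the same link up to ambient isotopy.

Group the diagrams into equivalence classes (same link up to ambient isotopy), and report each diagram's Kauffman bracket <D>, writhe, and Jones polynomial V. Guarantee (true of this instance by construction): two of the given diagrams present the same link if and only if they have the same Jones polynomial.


classes: {D1, D2, D3, D4}
V(D1) = 1  [14 crossings, <D> = A^12, w = +4]
V(D2) = 1  [14 crossings, <D> = A^6, w = +2]
V(D3) = 1  [14 crossings, <D> = A^12, w = +4]
V(D4) = 1  [14 crossings, <D> = A^12, w = +4]
note: all 4 diagrams share one V(q), hence one class


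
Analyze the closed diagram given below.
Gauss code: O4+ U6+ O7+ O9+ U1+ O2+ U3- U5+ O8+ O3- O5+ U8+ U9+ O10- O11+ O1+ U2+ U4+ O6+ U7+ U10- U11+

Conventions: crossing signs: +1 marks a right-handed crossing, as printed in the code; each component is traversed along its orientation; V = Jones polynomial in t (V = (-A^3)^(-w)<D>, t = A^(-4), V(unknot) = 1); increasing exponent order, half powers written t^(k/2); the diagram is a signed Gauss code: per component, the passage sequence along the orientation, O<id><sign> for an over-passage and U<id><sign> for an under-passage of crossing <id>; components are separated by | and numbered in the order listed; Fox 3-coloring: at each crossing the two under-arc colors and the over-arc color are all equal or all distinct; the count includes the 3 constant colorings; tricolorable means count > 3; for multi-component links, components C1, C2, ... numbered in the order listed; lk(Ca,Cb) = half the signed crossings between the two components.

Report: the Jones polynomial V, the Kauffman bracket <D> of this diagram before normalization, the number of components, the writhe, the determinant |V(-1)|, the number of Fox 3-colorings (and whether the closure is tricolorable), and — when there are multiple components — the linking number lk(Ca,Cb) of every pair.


Jones polynomial: V(t) = t^2 + 2t^4 - 2t^5 + t^6 - 2t^7 + t^8
<D> = -A^-11 + 2A^-7 - A^-3 + 2A - 2A^5 - A^13; writhe +7
components 1, writhe +7 (11 crossings)
3-colorings: 27 of 3^11, det 9 — tricolorable
note: the span of V is 6, forcing >= 6 crossings in any diagram


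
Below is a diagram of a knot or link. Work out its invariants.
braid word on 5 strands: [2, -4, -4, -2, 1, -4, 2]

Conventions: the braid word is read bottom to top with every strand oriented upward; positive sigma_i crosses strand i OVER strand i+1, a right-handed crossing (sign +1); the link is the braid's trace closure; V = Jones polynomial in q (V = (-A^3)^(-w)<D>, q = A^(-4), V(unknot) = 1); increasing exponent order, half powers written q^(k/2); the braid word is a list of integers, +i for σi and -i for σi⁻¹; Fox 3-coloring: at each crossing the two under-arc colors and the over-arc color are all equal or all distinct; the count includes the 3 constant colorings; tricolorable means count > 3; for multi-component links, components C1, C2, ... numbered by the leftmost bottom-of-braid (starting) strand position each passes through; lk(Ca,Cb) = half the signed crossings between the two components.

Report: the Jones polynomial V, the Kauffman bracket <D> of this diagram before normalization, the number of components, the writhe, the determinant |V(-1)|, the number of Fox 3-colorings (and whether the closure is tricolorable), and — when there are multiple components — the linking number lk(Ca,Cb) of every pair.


V = q^(-9/2) - q^(-5/2) - q^(-3/2) - q^(-1/2)
<D> = A^-1 + A^3 + A^7 - A^15 (w = -1)
2 components over 7 crossings, w = -1
lk(C1,C2): 0
27 Fox colorings among 3^7, |V(-1)| = 0: tricolorable
why: the span of V is 4, within the link bound 7 + 2 - 1


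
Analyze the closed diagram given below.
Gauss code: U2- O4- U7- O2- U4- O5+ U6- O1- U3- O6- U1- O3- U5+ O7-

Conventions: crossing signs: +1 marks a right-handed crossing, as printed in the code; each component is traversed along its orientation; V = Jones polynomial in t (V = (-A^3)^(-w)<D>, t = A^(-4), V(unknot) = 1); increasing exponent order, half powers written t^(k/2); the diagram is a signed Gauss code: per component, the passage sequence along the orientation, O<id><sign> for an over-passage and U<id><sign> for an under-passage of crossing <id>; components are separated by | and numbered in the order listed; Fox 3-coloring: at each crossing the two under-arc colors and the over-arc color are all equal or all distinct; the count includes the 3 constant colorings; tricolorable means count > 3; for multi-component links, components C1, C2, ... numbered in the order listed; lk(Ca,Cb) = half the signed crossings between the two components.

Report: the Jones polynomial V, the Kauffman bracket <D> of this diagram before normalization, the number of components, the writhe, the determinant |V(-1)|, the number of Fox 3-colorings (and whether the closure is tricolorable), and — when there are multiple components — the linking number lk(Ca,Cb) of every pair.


V = t^-8 - 2t^-7 + t^-6 - 2t^-5 + 2t^-4 + t^-2
<D> = -A^-7 - 2A + 2A^5 - A^9 + 2A^13 - A^17 (w = -5)
1 component over 7 crossings, w = -5
27 Fox colorings among 3^7, |V(-1)| = 9: tricolorable
why: V spans 6 powers of t: at least 6 crossings in any diagram


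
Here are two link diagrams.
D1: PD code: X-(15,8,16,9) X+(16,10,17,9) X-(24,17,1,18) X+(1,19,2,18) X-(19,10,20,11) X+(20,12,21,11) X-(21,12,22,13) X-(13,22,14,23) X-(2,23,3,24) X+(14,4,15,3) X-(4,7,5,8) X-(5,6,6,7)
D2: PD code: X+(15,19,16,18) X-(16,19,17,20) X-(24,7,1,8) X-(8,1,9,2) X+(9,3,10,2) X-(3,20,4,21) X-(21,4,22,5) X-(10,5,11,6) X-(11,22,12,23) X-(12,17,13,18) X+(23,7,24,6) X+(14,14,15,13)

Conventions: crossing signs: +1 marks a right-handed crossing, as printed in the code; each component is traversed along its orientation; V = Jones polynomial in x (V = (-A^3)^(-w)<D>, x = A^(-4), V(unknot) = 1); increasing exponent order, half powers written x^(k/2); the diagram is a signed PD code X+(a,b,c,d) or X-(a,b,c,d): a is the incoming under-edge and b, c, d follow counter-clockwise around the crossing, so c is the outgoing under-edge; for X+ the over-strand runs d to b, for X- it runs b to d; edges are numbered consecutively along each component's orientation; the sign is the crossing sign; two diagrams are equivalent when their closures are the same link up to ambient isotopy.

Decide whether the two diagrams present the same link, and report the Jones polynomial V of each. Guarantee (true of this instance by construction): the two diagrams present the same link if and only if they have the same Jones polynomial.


equivalent: no
D1 (bracket A^-12; 12 crossings at w = -4): V = 1
D2 (bracket A^-8 + 1 - A^4; 12 crossings at w = -4): V = -x^-4 + x^-3 + x^-1
key observation: 2 classes among 2 diagrams; unequal V(x) rules out equality


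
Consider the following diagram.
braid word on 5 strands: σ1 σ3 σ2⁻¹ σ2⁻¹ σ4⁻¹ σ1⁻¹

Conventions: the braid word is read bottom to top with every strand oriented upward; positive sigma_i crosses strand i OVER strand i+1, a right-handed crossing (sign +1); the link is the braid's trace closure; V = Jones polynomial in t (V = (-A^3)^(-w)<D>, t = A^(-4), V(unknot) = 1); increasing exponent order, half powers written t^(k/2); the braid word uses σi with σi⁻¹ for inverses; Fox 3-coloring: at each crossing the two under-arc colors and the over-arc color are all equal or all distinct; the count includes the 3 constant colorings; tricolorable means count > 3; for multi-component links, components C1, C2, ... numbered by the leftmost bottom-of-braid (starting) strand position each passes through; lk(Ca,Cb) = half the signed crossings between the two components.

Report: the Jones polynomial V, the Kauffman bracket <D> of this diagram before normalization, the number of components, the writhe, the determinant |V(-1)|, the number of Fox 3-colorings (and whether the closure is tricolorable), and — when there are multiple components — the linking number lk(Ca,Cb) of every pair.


V(t) = t^-3 + t^-2 + t^-1 + 1
bracket: A^-6 + A^-2 + A^2 + A^6, w = -2
3 components, writhe -2, over 6 crossings
lk(C1,C2) = 0
linking number lk(C1,C3) = -1
lk(C2,C3): 0
det 0, colorings 9 of 3^6 — tricolorable
observation: det 0 = |V(-1)|; divisible by 3, so tricolorable


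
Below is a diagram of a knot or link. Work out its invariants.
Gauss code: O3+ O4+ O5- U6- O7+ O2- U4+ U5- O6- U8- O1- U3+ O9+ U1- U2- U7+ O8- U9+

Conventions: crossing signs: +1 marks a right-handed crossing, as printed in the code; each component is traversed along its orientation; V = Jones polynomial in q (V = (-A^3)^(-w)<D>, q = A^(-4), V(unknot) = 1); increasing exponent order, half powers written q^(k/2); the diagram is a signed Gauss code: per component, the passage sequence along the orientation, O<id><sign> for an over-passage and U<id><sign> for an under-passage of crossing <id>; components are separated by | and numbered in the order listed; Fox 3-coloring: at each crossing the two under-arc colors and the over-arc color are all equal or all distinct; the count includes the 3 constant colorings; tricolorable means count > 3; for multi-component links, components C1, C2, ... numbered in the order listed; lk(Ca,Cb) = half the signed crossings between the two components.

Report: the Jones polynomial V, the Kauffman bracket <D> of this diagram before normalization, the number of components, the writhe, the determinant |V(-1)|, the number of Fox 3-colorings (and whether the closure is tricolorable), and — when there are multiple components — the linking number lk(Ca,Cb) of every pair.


V(q) = q^-2 - q^-1 + 1 - q + q^2
bracket: -A^-11 + A^-7 - A^-3 + A - A^5, w = -1
1 component, writhe -1, over 9 crossings
det 5, colorings 3 of 3^9 — not tricolorable
observation: w = -1 shifts under R1 moves; the (-A^3)^(1) factor cancels that in V


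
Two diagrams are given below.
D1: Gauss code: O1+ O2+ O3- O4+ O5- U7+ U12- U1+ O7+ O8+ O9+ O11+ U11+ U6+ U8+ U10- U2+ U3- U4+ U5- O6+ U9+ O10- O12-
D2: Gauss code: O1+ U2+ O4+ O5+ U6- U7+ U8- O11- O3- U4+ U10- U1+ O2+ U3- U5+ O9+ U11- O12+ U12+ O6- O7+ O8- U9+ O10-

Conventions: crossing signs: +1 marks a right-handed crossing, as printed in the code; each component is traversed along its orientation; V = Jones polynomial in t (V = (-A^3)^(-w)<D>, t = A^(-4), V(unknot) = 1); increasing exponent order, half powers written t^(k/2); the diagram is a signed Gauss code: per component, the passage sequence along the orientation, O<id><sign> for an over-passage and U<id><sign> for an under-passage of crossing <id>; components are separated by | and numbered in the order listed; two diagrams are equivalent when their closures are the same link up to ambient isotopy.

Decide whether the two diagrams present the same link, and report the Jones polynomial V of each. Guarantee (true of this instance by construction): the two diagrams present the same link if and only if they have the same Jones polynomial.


equivalent: no
D1 (bracket A^12; 12 crossings at w = +4): V = 1
V(D2) = t^-2 - t^-1 + 2 - 2t + t^2 - t^3 + t^4  [12 crossings, <D> = A^-10 - A^-6 + A^-2 - 2A^2 + 2A^6 - A^10 + A^14, w = +2]
observation: V(t) takes 2 values over 2 diagrams, fixing the grouping


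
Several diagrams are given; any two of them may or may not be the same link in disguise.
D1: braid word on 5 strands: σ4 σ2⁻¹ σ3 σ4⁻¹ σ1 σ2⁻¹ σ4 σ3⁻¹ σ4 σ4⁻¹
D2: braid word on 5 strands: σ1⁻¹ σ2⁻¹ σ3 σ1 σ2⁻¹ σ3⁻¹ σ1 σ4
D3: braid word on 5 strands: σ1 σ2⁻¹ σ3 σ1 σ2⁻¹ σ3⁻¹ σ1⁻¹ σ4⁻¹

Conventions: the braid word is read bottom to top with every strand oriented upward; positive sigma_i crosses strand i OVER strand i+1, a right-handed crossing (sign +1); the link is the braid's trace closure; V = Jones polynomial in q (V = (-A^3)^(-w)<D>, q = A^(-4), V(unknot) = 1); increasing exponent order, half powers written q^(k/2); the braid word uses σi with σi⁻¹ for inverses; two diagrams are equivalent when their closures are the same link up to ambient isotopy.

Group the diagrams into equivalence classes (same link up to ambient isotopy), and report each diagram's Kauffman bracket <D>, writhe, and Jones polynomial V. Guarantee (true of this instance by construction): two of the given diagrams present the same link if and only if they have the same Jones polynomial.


grouping into links: {D1, D2, D3}
V(D1) = 1  (w 0, c 10, <D> = 1)
V(D2) = 1  [8 crossings, <D> = 1, w = 0]
V(D3) = 1  [8 crossings, <D> = A^-6, w = -2]
why: all 3 diagrams share one V(q), hence one class


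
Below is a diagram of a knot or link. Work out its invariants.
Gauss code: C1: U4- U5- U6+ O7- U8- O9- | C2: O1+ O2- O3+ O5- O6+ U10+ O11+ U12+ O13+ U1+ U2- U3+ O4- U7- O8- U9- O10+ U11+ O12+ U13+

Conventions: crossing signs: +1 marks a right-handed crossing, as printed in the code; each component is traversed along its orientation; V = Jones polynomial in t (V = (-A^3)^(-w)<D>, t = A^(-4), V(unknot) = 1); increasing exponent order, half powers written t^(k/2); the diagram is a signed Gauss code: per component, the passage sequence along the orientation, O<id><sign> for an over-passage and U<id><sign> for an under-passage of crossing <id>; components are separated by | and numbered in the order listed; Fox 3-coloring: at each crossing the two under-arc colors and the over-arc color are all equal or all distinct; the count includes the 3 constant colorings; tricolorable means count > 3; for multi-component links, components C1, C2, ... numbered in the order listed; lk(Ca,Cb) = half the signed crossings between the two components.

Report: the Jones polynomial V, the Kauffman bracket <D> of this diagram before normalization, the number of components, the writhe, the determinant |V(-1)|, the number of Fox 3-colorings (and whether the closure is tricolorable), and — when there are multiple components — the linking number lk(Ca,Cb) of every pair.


V = -t^(-7/2) + t^(-5/2) - 2t^(-3/2) + 2t^(-1/2) - 4t^(1/2) + 3t^(3/2) - 3t^(5/2) + 2t^(7/2) - t^(9/2) + t^(11/2)
<D> = -A^-19 + A^-15 - 2A^-11 + 3A^-7 - 3A^-3 + 4A - 2A^5 + 2A^9 - A^13 + A^17 (w = +1)
2 components over 13 crossings, w = +1
lk(C1,C2): -2
3 Fox colorings among 3^13, |V(-1)| = 20: not tricolorable
why: summing lk over 1 pair gives -2


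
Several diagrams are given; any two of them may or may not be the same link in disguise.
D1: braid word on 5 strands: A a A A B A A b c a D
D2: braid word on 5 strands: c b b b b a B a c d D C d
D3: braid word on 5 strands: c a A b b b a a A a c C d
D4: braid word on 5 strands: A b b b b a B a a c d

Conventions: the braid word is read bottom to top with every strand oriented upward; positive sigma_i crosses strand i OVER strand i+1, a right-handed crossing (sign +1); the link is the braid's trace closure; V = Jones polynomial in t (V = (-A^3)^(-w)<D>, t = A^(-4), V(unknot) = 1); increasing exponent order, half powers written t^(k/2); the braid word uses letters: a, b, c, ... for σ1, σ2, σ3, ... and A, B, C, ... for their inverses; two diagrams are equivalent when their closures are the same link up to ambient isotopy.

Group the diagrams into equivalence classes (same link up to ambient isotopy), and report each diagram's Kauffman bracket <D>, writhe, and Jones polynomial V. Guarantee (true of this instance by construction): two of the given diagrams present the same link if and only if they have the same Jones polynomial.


classes: {D1} | {D2, D4} | {D3}
V(D1) = -t^(-5/2) - t^(-1/2)  [11 crossings, <D> = A^-7 + A, w = -3]
D2 (bracket A^-9 - A^-5 + 2A^-1 - 2A^3 + 2A^7 - A^11 + A^15; 13 crossings at w = +7): V = -t^(3/2) + t^(5/2) - 2t^(7/2) + 2t^(9/2) - 2t^(11/2) + t^(13/2) - t^(15/2)
V(D3) = -t^(3/2) - 2t^(7/2) + t^(9/2) - t^(11/2) + t^(13/2)  (w +7, c 13, <D> = -A^-5 + A^-1 - A^3 + 2A^7 + A^15)
D4 (bracket A^-9 - A^-5 + 2A^-1 - 2A^3 + 2A^7 - A^11 + A^15; 11 crossings at w = +7): V = -t^(3/2) + t^(5/2) - 2t^(7/2) + 2t^(9/2) - 2t^(11/2) + t^(13/2) - t^(15/2)
insight: V(t) takes 3 values over 4 diagrams, fixing the grouping


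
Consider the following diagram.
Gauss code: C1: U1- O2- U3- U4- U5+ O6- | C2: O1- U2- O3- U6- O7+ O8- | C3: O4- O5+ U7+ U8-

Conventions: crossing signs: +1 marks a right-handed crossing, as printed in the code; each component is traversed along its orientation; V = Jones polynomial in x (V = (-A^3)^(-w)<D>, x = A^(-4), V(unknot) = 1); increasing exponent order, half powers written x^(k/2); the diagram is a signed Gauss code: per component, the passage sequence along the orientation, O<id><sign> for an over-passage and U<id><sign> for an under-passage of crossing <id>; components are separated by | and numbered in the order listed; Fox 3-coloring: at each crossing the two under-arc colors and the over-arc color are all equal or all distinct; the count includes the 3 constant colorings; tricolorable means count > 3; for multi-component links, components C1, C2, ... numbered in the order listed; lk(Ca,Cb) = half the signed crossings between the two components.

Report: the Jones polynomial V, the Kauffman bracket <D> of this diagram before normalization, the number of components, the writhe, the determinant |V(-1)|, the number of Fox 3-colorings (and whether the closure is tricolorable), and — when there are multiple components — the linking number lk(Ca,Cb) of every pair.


Jones polynomial: V(x) = x^-6 + x^-3 + x^-2 + x^-1
<D> = A^-8 + A^-4 + 1 + A^12; writhe -4
components 3, writhe -4 (8 crossings)
linking number lk(C1,C2) = -2
lk(C1,C3): 0
lk(C2,C3) = 0
3-colorings: 9 of 3^8, det 0 — tricolorable
note: det 0 = |V(-1)|; divisible by 3, so tricolorable


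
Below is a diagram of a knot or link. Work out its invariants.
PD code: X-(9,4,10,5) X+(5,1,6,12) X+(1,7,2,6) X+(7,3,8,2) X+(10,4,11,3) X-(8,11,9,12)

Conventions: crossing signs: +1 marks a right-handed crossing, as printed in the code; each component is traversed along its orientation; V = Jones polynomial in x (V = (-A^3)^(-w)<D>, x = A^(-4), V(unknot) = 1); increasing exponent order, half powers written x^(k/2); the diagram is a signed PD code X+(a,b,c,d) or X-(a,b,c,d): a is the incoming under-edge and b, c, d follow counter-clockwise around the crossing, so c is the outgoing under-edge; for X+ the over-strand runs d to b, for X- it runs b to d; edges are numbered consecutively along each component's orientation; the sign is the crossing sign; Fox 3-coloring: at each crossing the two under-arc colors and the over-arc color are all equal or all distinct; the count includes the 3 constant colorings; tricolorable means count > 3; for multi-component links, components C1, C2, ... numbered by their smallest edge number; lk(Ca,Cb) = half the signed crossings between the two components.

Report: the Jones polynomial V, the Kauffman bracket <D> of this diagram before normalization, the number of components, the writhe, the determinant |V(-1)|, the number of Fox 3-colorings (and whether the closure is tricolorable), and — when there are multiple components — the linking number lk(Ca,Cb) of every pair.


Jones polynomial: V(x) = x + x^3 - x^4
<D> = -A^-10 + A^-6 + A^2; writhe +2
components 1, writhe +2 (6 crossings)
3-colorings: 9 of 3^6, det 3 — tricolorable
note: V spans 3 powers of x: at least 3 crossings in any diagram


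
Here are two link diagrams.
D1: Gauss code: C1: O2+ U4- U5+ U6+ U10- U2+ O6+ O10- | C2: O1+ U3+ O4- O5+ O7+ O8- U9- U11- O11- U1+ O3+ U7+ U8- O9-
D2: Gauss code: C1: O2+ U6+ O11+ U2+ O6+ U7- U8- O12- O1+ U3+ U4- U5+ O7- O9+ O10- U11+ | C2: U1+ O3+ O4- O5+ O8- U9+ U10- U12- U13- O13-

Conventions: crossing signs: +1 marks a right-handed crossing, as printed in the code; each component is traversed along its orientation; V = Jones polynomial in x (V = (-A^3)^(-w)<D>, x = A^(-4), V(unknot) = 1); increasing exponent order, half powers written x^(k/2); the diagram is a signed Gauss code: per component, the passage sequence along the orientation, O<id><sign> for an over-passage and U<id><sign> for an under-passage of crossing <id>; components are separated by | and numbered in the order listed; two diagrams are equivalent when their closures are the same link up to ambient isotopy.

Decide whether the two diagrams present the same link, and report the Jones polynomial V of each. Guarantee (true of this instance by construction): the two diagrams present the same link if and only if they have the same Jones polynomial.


equivalent: no
D1 (bracket A + A^5; 11 crossings at w = +1): V = -x^(-1/2) - x^(1/2)
V(D2) = -x^(1/2) - x^(3/2) - x^(5/2) + x^(9/2)  (w +1, c 13, <D> = -A^-15 + A^-7 + A^-3 + A)
key observation: comparing 2 Jones polynomials yields 2 groups


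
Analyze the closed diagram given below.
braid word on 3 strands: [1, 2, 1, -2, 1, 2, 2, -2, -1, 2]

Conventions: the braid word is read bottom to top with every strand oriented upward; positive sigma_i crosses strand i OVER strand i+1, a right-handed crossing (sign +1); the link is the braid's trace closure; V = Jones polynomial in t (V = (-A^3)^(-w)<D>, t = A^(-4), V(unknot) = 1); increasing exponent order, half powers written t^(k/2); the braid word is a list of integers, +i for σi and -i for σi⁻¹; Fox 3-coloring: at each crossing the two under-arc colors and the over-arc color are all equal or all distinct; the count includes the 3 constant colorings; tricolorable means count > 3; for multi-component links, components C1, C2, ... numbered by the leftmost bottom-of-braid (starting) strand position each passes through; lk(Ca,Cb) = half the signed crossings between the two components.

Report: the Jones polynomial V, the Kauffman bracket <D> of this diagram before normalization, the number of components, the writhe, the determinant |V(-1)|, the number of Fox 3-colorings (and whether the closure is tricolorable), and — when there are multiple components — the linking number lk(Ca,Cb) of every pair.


Jones polynomial: V(t) = t - t^2 + 2t^3 - t^4 + t^5 - t^6
<D> = -A^-12 + A^-8 - A^-4 + 2 - A^4 + A^8; writhe +4
components 1, writhe +4 (10 crossings)
3-colorings: 3 of 3^10, det 7 — not tricolorable
note: the span of V is 5, forcing >= 5 crossings in any diagram


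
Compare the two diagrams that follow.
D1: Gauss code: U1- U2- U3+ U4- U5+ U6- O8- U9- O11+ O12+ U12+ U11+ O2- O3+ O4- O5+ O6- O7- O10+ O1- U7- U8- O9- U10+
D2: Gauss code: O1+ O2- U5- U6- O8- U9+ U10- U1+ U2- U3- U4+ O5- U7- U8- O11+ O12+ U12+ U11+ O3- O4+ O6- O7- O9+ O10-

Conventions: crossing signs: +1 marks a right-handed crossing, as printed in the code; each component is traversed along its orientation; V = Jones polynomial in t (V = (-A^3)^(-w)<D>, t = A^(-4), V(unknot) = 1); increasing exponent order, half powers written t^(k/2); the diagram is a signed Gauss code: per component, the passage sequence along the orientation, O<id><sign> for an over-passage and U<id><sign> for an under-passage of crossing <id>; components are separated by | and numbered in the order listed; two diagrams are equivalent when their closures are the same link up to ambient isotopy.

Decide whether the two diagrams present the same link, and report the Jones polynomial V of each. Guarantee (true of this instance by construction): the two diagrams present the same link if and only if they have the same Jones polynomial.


equivalent: yes
D1 (bracket A^-2 + A^6 - A^10; 12 crossings at w = -2): V = -t^-4 + t^-3 + t^-1
V(D2) = -t^-4 + t^-3 + t^-1  (w -2, c 12, <D> = A^-2 + A^6 - A^10)
key observation: from 12 to 12 crossings by R-moves: one link, two diagrams


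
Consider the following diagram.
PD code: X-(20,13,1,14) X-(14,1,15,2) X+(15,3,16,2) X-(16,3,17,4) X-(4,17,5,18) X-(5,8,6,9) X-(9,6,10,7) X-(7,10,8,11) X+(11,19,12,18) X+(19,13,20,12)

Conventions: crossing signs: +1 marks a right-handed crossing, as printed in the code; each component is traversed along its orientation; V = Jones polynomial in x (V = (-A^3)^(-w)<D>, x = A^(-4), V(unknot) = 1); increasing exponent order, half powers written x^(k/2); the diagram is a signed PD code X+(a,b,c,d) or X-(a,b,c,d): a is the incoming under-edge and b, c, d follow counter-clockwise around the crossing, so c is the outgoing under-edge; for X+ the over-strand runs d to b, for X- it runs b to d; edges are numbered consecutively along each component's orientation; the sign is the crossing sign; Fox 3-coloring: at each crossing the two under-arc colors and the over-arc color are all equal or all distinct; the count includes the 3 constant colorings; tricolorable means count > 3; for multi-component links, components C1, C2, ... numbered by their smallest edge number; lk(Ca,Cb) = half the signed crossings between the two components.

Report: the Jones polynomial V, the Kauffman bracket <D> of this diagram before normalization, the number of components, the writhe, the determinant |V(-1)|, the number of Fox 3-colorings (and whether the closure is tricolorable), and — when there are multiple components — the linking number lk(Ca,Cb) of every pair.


V(x) = -x^-4 + x^-3 + x^-1
bracket: A^-8 + 1 - A^4, w = -4
1 component, writhe -4, over 10 crossings
det 3, colorings 9 of 3^10 — tricolorable
observation: det 3 = |V(-1)|; divisible by 3, so tricolorable


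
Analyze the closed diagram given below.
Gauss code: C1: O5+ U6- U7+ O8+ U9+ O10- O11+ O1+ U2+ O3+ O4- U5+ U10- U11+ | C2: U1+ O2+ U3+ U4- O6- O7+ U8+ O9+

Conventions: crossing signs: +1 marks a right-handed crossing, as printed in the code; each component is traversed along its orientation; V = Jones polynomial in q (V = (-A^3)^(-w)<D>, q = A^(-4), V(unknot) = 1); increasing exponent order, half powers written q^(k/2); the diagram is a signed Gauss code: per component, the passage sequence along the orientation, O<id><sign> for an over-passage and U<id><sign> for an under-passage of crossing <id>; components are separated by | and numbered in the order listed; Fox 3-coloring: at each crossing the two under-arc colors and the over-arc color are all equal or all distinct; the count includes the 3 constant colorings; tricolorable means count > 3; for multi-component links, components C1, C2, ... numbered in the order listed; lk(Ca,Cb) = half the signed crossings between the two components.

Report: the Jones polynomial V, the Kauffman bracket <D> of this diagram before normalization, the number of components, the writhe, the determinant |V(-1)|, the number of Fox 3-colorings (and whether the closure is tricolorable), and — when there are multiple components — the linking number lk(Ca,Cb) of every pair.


V(q) = -q^(3/2) - q^(7/2) + q^(9/2) - q^(11/2)
bracket: A^-7 - A^-3 + A + A^9, w = +5
2 components, writhe +5, over 11 crossings
lk(C1,C2) = +2
det 4, colorings 3 of 3^11 — not tricolorable
observation: span 4 respects span(V) <= c + mu - 1 = 12 for this 2-component diagram


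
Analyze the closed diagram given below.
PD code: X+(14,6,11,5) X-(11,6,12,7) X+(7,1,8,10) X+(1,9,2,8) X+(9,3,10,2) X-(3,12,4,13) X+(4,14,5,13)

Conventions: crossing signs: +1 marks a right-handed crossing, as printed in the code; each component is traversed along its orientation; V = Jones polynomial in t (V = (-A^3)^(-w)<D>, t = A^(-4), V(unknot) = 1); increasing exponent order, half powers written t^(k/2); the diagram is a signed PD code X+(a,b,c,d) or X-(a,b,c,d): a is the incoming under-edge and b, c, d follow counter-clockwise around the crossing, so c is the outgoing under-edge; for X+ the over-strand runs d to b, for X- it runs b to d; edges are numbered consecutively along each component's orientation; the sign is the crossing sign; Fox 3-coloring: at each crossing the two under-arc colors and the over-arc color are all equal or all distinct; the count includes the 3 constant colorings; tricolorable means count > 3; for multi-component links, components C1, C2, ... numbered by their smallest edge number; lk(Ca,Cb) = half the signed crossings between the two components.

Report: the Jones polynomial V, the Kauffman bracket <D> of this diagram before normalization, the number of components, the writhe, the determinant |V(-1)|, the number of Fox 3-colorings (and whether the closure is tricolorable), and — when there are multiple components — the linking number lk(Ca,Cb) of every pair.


V = -t^(1/2) - t^(3/2) - t^(5/2) + t^(9/2)
<D> = -A^-9 + A^-1 + A^3 + A^7 (w = +3)
2 components over 7 crossings, w = +3
lk(C1,C2): 0
27 Fox colorings among 3^7, |V(-1)| = 0: tricolorable
why: every pair of the 2 components has lk = 0


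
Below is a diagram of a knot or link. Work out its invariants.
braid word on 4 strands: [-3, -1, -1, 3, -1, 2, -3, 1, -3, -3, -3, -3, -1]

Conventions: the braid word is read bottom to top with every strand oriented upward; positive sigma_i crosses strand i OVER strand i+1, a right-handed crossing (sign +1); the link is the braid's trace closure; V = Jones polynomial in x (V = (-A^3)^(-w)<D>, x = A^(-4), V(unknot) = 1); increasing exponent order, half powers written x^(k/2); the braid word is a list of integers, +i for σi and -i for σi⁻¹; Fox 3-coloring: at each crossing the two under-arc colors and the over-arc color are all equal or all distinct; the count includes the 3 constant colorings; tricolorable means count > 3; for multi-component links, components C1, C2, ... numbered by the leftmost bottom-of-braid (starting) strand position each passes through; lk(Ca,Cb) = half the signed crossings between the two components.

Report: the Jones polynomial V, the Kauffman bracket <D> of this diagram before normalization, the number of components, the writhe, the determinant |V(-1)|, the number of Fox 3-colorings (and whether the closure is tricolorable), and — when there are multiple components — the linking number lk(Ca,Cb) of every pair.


V(x) = x^-11 - 2x^-10 + 2x^-9 - 3x^-8 + 2x^-7 - 2x^-6 + 2x^-5 + x^-3
bracket: -A^-9 - 2A^-1 + 2A^3 - 2A^7 + 3A^11 - 2A^15 + 2A^19 - A^23, w = -7
1 component, writhe -7, over 13 crossings
det 15, colorings 9 of 3^13 — tricolorable
observation: |V(-1)| = 15: so tricolorable, since 3 divides 15


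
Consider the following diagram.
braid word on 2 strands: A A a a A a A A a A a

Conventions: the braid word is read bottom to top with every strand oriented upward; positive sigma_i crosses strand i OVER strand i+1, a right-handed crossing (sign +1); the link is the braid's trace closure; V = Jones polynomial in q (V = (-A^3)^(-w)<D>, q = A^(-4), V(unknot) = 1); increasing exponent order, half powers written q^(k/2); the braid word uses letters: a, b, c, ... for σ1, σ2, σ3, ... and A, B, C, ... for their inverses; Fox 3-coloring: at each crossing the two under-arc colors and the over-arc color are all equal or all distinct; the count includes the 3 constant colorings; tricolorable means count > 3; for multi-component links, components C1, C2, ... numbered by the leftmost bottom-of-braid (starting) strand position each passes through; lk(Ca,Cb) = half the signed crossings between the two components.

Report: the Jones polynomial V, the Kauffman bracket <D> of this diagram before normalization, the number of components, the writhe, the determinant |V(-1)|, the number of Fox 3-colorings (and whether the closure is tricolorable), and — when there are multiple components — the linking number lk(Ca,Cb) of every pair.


V(q) = 1
bracket: -A^-3, w = -1
1 component, writhe -1, over 11 crossings
det 1, colorings 3 of 3^11 — not tricolorable
observation: free reduction leaves σ1⁻¹ of the original 11 letters


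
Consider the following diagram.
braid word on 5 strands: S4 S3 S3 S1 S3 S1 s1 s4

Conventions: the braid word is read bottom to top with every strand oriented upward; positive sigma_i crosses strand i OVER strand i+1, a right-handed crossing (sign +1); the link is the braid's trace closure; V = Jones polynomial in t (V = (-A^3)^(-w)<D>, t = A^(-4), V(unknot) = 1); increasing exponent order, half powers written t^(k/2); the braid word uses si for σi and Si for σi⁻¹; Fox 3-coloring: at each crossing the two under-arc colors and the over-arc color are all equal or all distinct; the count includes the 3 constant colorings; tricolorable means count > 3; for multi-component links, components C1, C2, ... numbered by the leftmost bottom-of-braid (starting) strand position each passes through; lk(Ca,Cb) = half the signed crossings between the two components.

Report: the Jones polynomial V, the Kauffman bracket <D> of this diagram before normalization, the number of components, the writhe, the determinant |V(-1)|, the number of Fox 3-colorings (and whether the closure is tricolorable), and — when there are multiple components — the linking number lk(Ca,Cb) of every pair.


V(t) = -t^-5 - t^-4 + t^-3 + 2t^-2 + 2t^-1 + 1
bracket: A^-12 + 2A^-8 + 2A^-4 + 1 - A^4 - A^8, w = -4
3 components, writhe -4, over 8 crossings
lk(C1,C2) = 0
linking number lk(C1,C3) = 0
lk(C2,C3): 0
det 0, colorings 81 of 3^8 — tricolorable
observation: every pair of the 3 components has lk = 0
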